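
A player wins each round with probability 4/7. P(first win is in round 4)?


Geometric: P(X=4) = (1-p)^(k-1)×p = (3/7)^3×4/7 = 108/2401

P(X=4) = 108/2401 ≈ 4.50%


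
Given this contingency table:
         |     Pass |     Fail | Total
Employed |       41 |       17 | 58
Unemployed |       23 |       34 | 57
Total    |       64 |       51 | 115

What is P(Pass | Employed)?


P(Pass | Employed) = 41/(41+17) = 41/58

P(Pass|Employed) = 41/58 ≈ 70.69%


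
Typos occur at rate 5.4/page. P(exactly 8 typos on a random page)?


Poisson(λ=5.4): P(X=8) = e^(-λ)×λ^k/k!
= e^(-5.4) × 5.4^8 / 8!
≈ 0.004516580943 × 723019.613391 / 40320 ≈ 0.080991

P(X=8) ≈ 0.080991 ≈ 8.10%


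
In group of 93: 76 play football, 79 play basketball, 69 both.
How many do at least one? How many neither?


|A∪B| = 76+79-69 = 86
Neither = 93-86 = 7

At least one: 86; Neither: 7


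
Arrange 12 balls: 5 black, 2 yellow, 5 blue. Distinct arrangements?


12!/(5!×2!×5!) = 16632

16632


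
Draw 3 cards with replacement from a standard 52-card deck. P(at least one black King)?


P(not a black King) = 50/52 = 25/26
P(none in 3 draws) = (25/26)^3 = 15625/17576
P(≥1 black King) = 1 - 15625/17576 = 1951/17576

P = 1951/17576 ≈ 11.10%


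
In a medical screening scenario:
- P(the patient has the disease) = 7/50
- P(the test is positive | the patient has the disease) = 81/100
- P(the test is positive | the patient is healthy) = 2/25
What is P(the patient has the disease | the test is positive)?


Using Bayes' theorem:
P(A|B) = P(B|A)·P(A) / P(B)

P(the test is positive) = 81/100 × 7/50 + 2/25 × 43/50
= 567/5000 + 43/625 = 911/5000

P(the patient has the disease|the test is positive) = (567/5000) / (911/5000) = 567/911

P(the patient has the disease|the test is positive) = 567/911 ≈ 62.24%


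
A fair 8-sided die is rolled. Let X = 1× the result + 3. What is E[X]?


E[die] = (1+8)/2 = 9/2
E[X] = 1×9/2 + 3 = 15/2

E[X] = 15/2


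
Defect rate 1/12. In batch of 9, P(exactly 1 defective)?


Binomial: P(X=1) = C(9,1)×p^1×(1-p)^8
= 9 × 1/12 × 214358881/429981696 = 214358881/573308928

P(X=1) = 214358881/573308928 ≈ 37.39%


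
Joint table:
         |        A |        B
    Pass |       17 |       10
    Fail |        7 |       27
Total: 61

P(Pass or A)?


P(Pass∨A) = P(Pass) + P(A) - P(Pass∧A)
= (27 + 24 - 17)/61 = 34/61

P = 34/61 ≈ 55.74%


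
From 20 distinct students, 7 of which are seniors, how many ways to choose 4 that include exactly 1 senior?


Choose 1 of the 7 seniors and 3 of the other 13 students:
C(7,1)×C(13,3) = 7×286 = 2002

2002


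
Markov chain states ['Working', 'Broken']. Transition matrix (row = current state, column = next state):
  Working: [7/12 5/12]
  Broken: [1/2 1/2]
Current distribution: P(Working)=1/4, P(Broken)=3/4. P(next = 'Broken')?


P(next=Broken) = Σᵢ P(now=i)×P(i→Broken)
= 1/4×5/12 + 3/4×1/2
= 5/48 + 3/8 = 23/48

P = 23/48 ≈ 0.4792


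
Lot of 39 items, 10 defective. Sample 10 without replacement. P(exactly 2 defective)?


Hypergeometric: C(10,2)×C(29,8)/C(39,10)
= 45×4292145/635745396 = 450225/1481924

P(X=2) = 450225/1481924 ≈ 30.38%


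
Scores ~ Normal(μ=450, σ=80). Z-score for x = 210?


z = (x - μ)/σ = (210 - 450)/80 = -3.0

z = -3.0


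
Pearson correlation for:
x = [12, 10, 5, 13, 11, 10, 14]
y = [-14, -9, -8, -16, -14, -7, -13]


n=7, Σx=75, Σy=-81, Σxy=-912, Σx²=855, Σy²=1011
r = (7×(-912) - 75×(-81))/√((7×855 - 75²)(7×1011 - (-81)²))
= -309/√(360×516) = -309/√185760 ≈ -309/430.9988 ≈ -0.7169

r ≈ -0.7169


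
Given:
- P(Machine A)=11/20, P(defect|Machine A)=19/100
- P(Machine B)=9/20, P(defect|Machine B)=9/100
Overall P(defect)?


P(B) = Σ P(B|Aᵢ)×P(Aᵢ)
  19/100×11/20 = 209/2000
  9/100×9/20 = 81/2000
Sum = 29/200

P(defect) = 29/200 ≈ 14.50%


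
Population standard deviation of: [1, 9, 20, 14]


Mean = 44/4 = 11
  (1-11)²=100
  (9-11)²=4
  (20-11)²=81
  (14-11)²=9
Σ(x-μ)² = 194
σ² = 194/4 = 97/2

σ = √(97/2) ≈ 6.9642


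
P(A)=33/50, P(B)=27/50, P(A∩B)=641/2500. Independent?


P(A)×P(B) = 891/2500
P(A∩B) = 641/2500
Not equal → NOT independent

No, not independent


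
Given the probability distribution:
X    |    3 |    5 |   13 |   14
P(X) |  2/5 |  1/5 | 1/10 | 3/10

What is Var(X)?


E[X] = 77/10
E[X²] = 843/10
Var(X) = E[X²] - (E[X])² = 843/10 - 5929/100 = 2501/100

Var(X) = 2501/100 ≈ 25.0100


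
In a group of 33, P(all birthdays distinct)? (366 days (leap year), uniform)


P(all different) = Π(366-i)/366 for i=0..32
= (366/366)×(365/366)×...×(334/366)
= 0.225976

P ≈ 0.2260 ≈ 22.60%


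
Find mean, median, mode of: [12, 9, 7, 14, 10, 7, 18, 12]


Sorted: [7, 7, 9, 10, 12, 12, 14, 18]
Mean = 89/8
Median = 11
Freq: {12: 2, 9: 1, 7: 2, 14: 1, 10: 1, 18: 1}
Mode: [7, 12]

Mean=89/8, Median=11, Mode=[7, 12]


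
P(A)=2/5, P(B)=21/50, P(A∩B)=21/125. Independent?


P(A)×P(B) = 21/125
P(A∩B) = 21/125
Equal ✓ → Independent

Yes, independent


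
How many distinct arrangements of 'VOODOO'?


Letters: 6, freq: {'V': 1, 'O': 4, 'D': 1}
6!/(1!×4!×1!) = 720/24 = 30

30


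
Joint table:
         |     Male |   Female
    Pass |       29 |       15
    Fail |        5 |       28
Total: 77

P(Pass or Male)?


P(Pass∨Male) = P(Pass) + P(Male) - P(Pass∧Male)
= (44 + 34 - 29)/77 = 49/77 = 7/11

P = 7/11 ≈ 63.64%


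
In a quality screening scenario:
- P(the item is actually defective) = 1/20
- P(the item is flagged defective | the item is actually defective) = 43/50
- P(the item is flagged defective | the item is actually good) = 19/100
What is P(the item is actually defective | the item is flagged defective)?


Using Bayes' theorem:
P(A|B) = P(B|A)·P(A) / P(B)

P(the item is flagged defective) = 43/50 × 1/20 + 19/100 × 19/20
= 43/1000 + 361/2000 = 447/2000

P(the item is actually defective|the item is flagged defective) = (43/1000) / (447/2000) = 86/447

P(the item is actually defective|the item is flagged defective) = 86/447 ≈ 19.24%


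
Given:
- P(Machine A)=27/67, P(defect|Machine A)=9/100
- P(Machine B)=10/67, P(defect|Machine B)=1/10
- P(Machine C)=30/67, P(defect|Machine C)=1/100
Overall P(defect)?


P(B) = Σ P(B|Aᵢ)×P(Aᵢ)
  9/100×27/67 = 243/6700
  1/10×10/67 = 1/67
  1/100×30/67 = 3/670
Sum = 373/6700

P(defect) = 373/6700 ≈ 5.57%


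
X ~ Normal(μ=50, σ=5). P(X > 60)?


z = (60-50)/5 = 2.0
P(X > 60) = 1 - P(Z ≤ 2.0) = 1 - 0.9772 = 0.0228

P(X > 60) ≈ 0.0228


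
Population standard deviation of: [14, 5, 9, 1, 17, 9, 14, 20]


Mean = 89/8
  (14-89/8)²=529/64
  (5-89/8)²=2401/64
  (9-89/8)²=289/64
  (1-89/8)²=6561/64
  (17-89/8)²=2209/64
  (9-89/8)²=289/64
  (14-89/8)²=529/64
  (20-89/8)²=5041/64
Σ(x-μ)² = 2231/8
σ² = (2231/8)/8 = 2231/64

σ = √(2231/64) ≈ 5.9042


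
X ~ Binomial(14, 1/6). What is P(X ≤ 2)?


P(X ≤ 2) = Σ P(X=i) for i=0..2
P(X=0) = 6103515625/78364164096
P(X=1) = 8544921875/39182082048
P(X=2) = 22216796875/78364164096
Sum = 7568359375/13060694016

P(X ≤ 2) = 7568359375/13060694016 ≈ 57.95%


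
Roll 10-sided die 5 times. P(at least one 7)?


P(no 7)^5 = (9/10)^5 = 59049/100000
P(≥1) = 1 - 59049/100000 = 40951/100000

P = 40951/100000 ≈ 40.95%


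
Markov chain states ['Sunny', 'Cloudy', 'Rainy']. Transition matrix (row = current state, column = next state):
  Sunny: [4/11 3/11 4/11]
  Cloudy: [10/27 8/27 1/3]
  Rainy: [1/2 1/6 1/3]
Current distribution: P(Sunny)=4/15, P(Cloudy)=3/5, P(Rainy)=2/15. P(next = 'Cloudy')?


P(next=Cloudy) = Σᵢ P(now=i)×P(i→Cloudy)
= 4/15×3/11 + 3/5×8/27 + 2/15×1/6
= 4/55 + 8/45 + 1/45 = 3/11

P = 3/11 ≈ 0.2727


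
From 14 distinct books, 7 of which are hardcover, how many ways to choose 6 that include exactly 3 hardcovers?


Choose 3 of the 7 hardcovers and 3 of the other 7 books:
C(7,3)×C(7,3) = 35×35 = 1225

1225


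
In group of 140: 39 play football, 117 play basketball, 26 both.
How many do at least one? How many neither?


|A∪B| = 39+117-26 = 130
Neither = 140-130 = 10

At least one: 130; Neither: 10


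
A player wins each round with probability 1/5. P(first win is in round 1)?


Geometric: P(X=1) = (1-p)^(k-1)×p = (4/5)^0×1/5 = 1/5

P(X=1) = 1/5 ≈ 20.00%


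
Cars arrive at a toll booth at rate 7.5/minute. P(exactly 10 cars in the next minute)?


Poisson(λ=7.5): P(X=10) = e^(-λ)×λ^k/k!
= e^(-7.5) × 7.5^10 / 10!
≈ 0.0005530843701 × 563135147.095 / 3628800 ≈ 0.085830

P(X=10) ≈ 0.085830 ≈ 8.58%


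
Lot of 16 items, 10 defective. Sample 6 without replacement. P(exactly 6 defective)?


Hypergeometric: C(10,6)×C(6,0)/C(16,6)
= 210×1/8008 = 15/572

P(X=6) = 15/572 ≈ 2.62%


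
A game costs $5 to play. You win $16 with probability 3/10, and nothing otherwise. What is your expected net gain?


E[gain] = (16-5)×3/10 + (-5)×7/10
= 33/10 - 7/2 = -1/5

Expected net gain = $-1/5 ≈ $-0.20


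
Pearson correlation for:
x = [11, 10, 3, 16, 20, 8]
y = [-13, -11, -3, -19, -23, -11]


n=6, Σx=68, Σy=-80, Σxy=-1114, Σx²=950, Σy²=1310
r = (6×(-1114) - 68×(-80))/√((6×950 - 68²)(6×1310 - (-80)²))
= -1244/√(1076×1460) = -1244/√1570960 ≈ -1244/1253.3794 ≈ -0.9925

r ≈ -0.9925


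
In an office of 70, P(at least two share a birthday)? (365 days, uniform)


P(all different) = Π(365-i)/365 for i=0..69
= 0.000840
P(match) = 1 - 0.000840 = 0.999160

P ≈ 0.9992 ≈ 99.92%


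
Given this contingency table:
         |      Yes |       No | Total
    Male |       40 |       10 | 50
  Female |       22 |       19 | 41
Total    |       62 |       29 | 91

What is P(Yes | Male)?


P(Yes | Male) = 40/(40+10) = 40/50 = 4/5

P(Yes|Male) = 4/5 ≈ 80.00%


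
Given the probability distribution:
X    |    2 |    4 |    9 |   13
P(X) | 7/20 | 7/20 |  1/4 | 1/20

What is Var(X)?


E[X] = 5
E[X²] = 357/10
Var(X) = E[X²] - (E[X])² = 357/10 - 25 = 107/10

Var(X) = 107/10 ≈ 10.7000


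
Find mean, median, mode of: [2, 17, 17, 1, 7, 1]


Sorted: [1, 1, 2, 7, 17, 17]
Mean = 45/6 = 15/2
Median = 9/2
Freq: {2: 1, 17: 2, 1: 2, 7: 1}
Mode: [1, 17]

Mean=15/2, Median=9/2, Mode=[1, 17]


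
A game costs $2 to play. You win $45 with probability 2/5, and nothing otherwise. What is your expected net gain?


E[gain] = (45-2)×2/5 + (-2)×3/5
= 86/5 - 6/5 = 16

Expected net gain = $16 ≈ $16.00


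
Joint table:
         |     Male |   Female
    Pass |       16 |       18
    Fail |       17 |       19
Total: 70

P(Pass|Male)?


P(Pass|Male) = 16/(16+17) = 16/33

P = 16/33 ≈ 48.48%


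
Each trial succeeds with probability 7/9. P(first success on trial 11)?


Geometric: P(X=11) = (1-p)^(k-1)×p = (2/9)^10×7/9 = 7168/31381059609

P(X=11) = 7168/31381059609 ≈ 0.00%


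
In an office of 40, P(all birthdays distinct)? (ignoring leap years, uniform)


P(all different) = Π(365-i)/365 for i=0..39
= (365/365)×(364/365)×...×(326/365)
= 0.108768

P ≈ 0.1088 ≈ 10.88%


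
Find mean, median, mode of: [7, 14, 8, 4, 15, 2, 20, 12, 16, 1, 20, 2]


Sorted: [1, 2, 2, 4, 7, 8, 12, 14, 15, 16, 20, 20]
Mean = 121/12
Median = 10
Freq: {7: 1, 14: 1, 8: 1, 4: 1, 15: 1, 2: 2, 20: 2, 12: 1, 16: 1, 1: 1}
Mode: [2, 20]

Mean=121/12, Median=10, Mode=[2, 20]


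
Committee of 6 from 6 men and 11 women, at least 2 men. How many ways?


Count by #men:
  2M,4W: C(6,2)×C(11,4)=4950
  3M,3W: C(6,3)×C(11,3)=3300
  4M,2W: C(6,4)×C(11,2)=825
  5M,1W: C(6,5)×C(11,1)=66
  6M,0W: C(6,6)×C(11,0)=1
Total = 9142

9142


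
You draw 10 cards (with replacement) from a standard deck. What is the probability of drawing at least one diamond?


P(not a diamond) = 39/52 = 3/4
P(none in 10 draws) = (3/4)^10 = 59049/1048576
P(≥1 diamond) = 1 - 59049/1048576 = 989527/1048576

P = 989527/1048576 ≈ 94.37%


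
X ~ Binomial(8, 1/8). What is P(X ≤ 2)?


P(X ≤ 2) = Σ P(X=i) for i=0..2
P(X=0) = 5764801/16777216
P(X=1) = 823543/2097152
P(X=2) = 823543/4194304
Sum = 15647317/16777216

P(X ≤ 2) = 15647317/16777216 ≈ 93.27%


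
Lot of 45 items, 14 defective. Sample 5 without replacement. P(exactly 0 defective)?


Hypergeometric: C(14,0)×C(31,5)/C(45,5)
= 1×169911/1221759 = 2697/19393

P(X=0) = 2697/19393 ≈ 13.91%


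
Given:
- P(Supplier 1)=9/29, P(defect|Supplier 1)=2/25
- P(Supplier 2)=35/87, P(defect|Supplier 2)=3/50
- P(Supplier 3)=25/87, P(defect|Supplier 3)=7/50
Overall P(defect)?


P(B) = Σ P(B|Aᵢ)×P(Aᵢ)
  2/25×9/29 = 18/725
  3/50×35/87 = 7/290
  7/50×25/87 = 7/174
Sum = 194/2175

P(defect) = 194/2175 ≈ 8.92%


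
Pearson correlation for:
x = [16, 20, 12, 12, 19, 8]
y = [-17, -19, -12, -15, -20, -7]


n=6, Σx=87, Σy=-90, Σxy=-1412, Σx²=1369, Σy²=1468
r = (6×(-1412) - 87×(-90))/√((6×1369 - 87²)(6×1468 - (-90)²))
= -642/√(645×708) = -642/√456660 ≈ -642/675.7662 ≈ -0.9500

r ≈ -0.9500


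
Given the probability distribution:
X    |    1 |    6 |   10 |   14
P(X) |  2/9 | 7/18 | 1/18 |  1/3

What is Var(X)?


E[X] = 70/9
E[X²] = 766/9
Var(X) = E[X²] - (E[X])² = 766/9 - 4900/81 = 1994/81

Var(X) = 1994/81 ≈ 24.6173


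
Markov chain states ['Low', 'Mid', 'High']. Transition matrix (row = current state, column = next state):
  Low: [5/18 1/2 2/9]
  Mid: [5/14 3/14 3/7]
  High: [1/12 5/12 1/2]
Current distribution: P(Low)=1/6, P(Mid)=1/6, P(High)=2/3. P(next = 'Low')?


P(next=Low) = Σᵢ P(now=i)×P(i→Low)
= 1/6×5/18 + 1/6×5/14 + 2/3×1/12
= 5/108 + 5/84 + 1/18 = 61/378

P = 61/378 ≈ 0.1614


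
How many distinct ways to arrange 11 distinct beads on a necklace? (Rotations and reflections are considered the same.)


Free circular arrangements: rotations and reflections both identified.
(n-1)!/2 = 10!/2 = 3628800/2 = 1814400

1814400


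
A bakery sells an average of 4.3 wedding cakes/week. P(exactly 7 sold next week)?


Poisson(λ=4.3): P(X=7) = e^(-λ)×λ^k/k!
= e^(-4.3) × 4.3^7 / 7!
≈ 0.01356855901 × 27181.8611107 / 5040 ≈ 0.073178

P(X=7) ≈ 0.073178 ≈ 7.32%


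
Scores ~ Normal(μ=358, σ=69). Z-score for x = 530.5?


z = (x - μ)/σ = (530.5 - 358)/69 = 2.5

z = 2.5


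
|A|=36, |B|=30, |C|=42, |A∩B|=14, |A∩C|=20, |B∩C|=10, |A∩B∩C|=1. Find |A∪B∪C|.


|A∪B∪C| = 36+30+42-14-20-10+1 = 65

|A∪B∪C| = 65


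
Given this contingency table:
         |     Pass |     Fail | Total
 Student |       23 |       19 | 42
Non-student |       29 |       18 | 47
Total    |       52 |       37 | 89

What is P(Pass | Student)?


P(Pass | Student) = 23/(23+19) = 23/42

P(Pass|Student) = 23/42 ≈ 54.76%


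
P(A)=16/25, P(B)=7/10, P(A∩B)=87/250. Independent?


P(A)×P(B) = 56/125
P(A∩B) = 87/250
Not equal → NOT independent

No, not independent


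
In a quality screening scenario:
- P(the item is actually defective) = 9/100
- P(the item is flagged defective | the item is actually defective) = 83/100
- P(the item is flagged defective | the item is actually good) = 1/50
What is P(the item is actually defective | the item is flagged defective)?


Using Bayes' theorem:
P(A|B) = P(B|A)·P(A) / P(B)

P(the item is flagged defective) = 83/100 × 9/100 + 1/50 × 91/100
= 747/10000 + 91/5000 = 929/10000

P(the item is actually defective|the item is flagged defective) = (747/10000) / (929/10000) = 747/929

P(the item is actually defective|the item is flagged defective) = 747/929 ≈ 80.41%


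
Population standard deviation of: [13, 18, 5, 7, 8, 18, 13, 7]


Mean = 89/8
  (13-89/8)²=225/64
  (18-89/8)²=3025/64
  (5-89/8)²=2401/64
  (7-89/8)²=1089/64
  (8-89/8)²=625/64
  (18-89/8)²=3025/64
  (13-89/8)²=225/64
  (7-89/8)²=1089/64
Σ(x-μ)² = 1463/8
σ² = (1463/8)/8 = 1463/64

σ = √(1463/64) ≈ 4.7811


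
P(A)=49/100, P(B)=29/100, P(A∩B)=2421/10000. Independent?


P(A)×P(B) = 1421/10000
P(A∩B) = 2421/10000
Not equal → NOT independent

No, not independent


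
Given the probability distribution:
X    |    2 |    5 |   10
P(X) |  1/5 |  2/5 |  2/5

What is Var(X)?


E[X] = 32/5
E[X²] = 254/5
Var(X) = E[X²] - (E[X])² = 254/5 - 1024/25 = 246/25

Var(X) = 246/25 ≈ 9.8400


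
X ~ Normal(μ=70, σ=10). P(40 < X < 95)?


z₁=(40-70)/10=-3.0, z₂=(95-70)/10=2.5
P = Φ(2.5) - Φ(-3.0) = 0.993790 - 0.001350 = 0.992440 ≈ 0.9924

P(40 < X < 95) ≈ 0.9924


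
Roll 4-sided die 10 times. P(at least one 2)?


P(no 2)^10 = (3/4)^10 = 59049/1048576
P(≥1) = 1 - 59049/1048576 = 989527/1048576

P = 989527/1048576 ≈ 94.37%


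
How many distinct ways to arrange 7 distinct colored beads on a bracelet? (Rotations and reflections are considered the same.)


Free circular arrangements: rotations and reflections both identified.
(n-1)!/2 = 6!/2 = 720/2 = 360

360


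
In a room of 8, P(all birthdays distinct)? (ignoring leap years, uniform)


P(all different) = Π(365-i)/365 for i=0..7
= (365/365)×(364/365)×...×(358/365)
= 0.925665

P ≈ 0.9257 ≈ 92.57%


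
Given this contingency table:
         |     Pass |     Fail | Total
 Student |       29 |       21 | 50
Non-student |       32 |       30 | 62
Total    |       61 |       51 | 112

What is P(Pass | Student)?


P(Pass | Student) = 29/(29+21) = 29/50

P(Pass|Student) = 29/50 ≈ 58.00%


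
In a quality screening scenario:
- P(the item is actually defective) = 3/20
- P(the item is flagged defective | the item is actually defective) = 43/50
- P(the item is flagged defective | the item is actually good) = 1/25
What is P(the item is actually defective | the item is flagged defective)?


Using Bayes' theorem:
P(A|B) = P(B|A)·P(A) / P(B)

P(the item is flagged defective) = 43/50 × 3/20 + 1/25 × 17/20
= 129/1000 + 17/500 = 163/1000

P(the item is actually defective|the item is flagged defective) = (129/1000) / (163/1000) = 129/163

P(the item is actually defective|the item is flagged defective) = 129/163 ≈ 79.14%


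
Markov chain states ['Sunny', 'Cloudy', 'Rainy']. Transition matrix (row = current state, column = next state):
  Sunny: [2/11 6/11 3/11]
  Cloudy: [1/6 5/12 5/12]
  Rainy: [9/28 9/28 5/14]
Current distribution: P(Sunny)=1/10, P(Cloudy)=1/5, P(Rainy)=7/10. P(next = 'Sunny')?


P(next=Sunny) = Σᵢ P(now=i)×P(i→Sunny)
= 1/10×2/11 + 1/5×1/6 + 7/10×9/28
= 1/55 + 1/30 + 9/40 = 73/264

P = 73/264 ≈ 0.2765


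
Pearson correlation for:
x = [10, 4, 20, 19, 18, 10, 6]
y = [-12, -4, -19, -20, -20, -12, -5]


n=7, Σx=87, Σy=-92, Σxy=-1406, Σx²=1337, Σy²=1490
r = (7×(-1406) - 87×(-92))/√((7×1337 - 87²)(7×1490 - (-92)²))
= -1838/√(1790×1966) = -1838/√3519140 ≈ -1838/1875.9371 ≈ -0.9798

r ≈ -0.9798


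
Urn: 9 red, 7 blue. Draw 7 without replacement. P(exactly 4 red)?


Hypergeometric: C(9,4)×C(7,3)/C(16,7)
= 126×35/11440 = 441/1144

P(X=4) = 441/1144 ≈ 38.55%


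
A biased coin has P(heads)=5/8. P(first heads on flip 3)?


Geometric: P(X=3) = (1-p)^(k-1)×p = (3/8)^2×5/8 = 45/512

P(X=3) = 45/512 ≈ 8.79%


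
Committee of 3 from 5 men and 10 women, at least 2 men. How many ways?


Count by #men:
  2M,1W: C(5,2)×C(10,1)=100
  3M,0W: C(5,3)×C(10,0)=10
Total = 110

110


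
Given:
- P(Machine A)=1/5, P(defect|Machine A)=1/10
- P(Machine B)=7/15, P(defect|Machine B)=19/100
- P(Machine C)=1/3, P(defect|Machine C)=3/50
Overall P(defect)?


P(B) = Σ P(B|Aᵢ)×P(Aᵢ)
  1/10×1/5 = 1/50
  19/100×7/15 = 133/1500
  3/50×1/3 = 1/50
Sum = 193/1500

P(defect) = 193/1500 ≈ 12.87%


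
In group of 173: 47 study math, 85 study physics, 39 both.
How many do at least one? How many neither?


|A∪B| = 47+85-39 = 93
Neither = 173-93 = 80

At least one: 93; Neither: 80


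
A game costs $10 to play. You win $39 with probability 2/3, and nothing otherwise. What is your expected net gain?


E[gain] = (39-10)×2/3 + (-10)×1/3
= 58/3 - 10/3 = 16

Expected net gain = $16 ≈ $16.00


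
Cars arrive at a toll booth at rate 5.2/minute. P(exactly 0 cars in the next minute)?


Poisson(λ=5.2): P(X=0) = e^(-λ)×λ^k/k!
= e^(-5.2) × 5.2^0 / 0!
≈ 0.005516564421 × 1 / 1 ≈ 0.005517

P(X=0) ≈ 0.005517 ≈ 0.55%


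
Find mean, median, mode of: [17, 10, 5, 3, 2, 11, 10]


Sorted: [2, 3, 5, 10, 10, 11, 17]
Mean = 58/7
Median = 10
Freq: {17: 1, 10: 2, 5: 1, 3: 1, 2: 1, 11: 1}
Mode: [10]

Mean=58/7, Median=10, Mode=10


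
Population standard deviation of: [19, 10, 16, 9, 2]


Mean = 56/5
  (19-56/5)²=1521/25
  (10-56/5)²=36/25
  (16-56/5)²=576/25
  (9-56/5)²=121/25
  (2-56/5)²=2116/25
Σ(x-μ)² = 874/5
σ² = (874/5)/5 = 874/25

σ = √(874/25) ≈ 5.9127


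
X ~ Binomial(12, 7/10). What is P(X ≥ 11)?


P(X ≥ 11) = Σ P(X=i) for i=11..12
P(X=11) = 17795940687/250000000000
P(X=12) = 13841287201/1000000000000
Sum = 85025049949/1000000000000

P(X ≥ 11) = 85025049949/1000000000000 ≈ 8.50%


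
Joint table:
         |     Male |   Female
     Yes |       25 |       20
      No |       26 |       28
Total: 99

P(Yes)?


P(Yes) = (25+20)/99 = 45/99 = 5/11

P(Yes) = 5/11 ≈ 45.45%


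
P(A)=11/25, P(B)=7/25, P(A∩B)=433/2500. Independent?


P(A)×P(B) = 77/625
P(A∩B) = 433/2500
Not equal → NOT independent

No, not independent


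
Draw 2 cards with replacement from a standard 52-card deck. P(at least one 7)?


P(not a 7) = 48/52 = 12/13
P(none in 2 draws) = (12/13)^2 = 144/169
P(≥1 7) = 1 - 144/169 = 25/169

P = 25/169 ≈ 14.79%


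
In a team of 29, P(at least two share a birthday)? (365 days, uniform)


P(all different) = Π(365-i)/365 for i=0..28
= 0.319031
P(match) = 1 - 0.319031 = 0.680969

P ≈ 0.6810 ≈ 68.10%


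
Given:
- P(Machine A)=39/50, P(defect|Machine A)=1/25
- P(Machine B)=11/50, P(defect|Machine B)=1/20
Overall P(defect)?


P(B) = Σ P(B|Aᵢ)×P(Aᵢ)
  1/25×39/50 = 39/1250
  1/20×11/50 = 11/1000
Sum = 211/5000

P(defect) = 211/5000 ≈ 4.22%


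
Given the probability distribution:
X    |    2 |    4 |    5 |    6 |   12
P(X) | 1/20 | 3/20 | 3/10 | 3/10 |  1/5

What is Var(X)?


E[X] = 32/5
E[X²] = 497/10
Var(X) = E[X²] - (E[X])² = 497/10 - 1024/25 = 437/50

Var(X) = 437/50 ≈ 8.7400


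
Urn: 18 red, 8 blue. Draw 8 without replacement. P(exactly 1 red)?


Hypergeometric: C(18,1)×C(8,7)/C(26,8)
= 18×8/1562275 = 144/1562275

P(X=1) = 144/1562275 ≈ 0.01%


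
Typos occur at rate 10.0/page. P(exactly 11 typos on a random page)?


Poisson(λ=10.0): P(X=11) = e^(-λ)×λ^k/k!
= e^(-10.0) × 10.0^11 / 11!
≈ 4.539992976e-05 × 100000000000 / 39916800 ≈ 0.113736

P(X=11) ≈ 0.113736 ≈ 11.37%


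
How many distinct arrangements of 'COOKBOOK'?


Letters: 8, freq: {'C': 1, 'O': 4, 'K': 2, 'B': 1}
8!/(1!×4!×2!×1!) = 40320/48 = 840

840


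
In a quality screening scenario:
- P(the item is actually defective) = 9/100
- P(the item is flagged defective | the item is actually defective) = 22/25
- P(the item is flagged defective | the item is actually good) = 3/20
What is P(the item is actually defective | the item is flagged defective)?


Using Bayes' theorem:
P(A|B) = P(B|A)·P(A) / P(B)

P(the item is flagged defective) = 22/25 × 9/100 + 3/20 × 91/100
= 99/1250 + 273/2000 = 2157/10000

P(the item is actually defective|the item is flagged defective) = (99/1250) / (2157/10000) = 264/719

P(the item is actually defective|the item is flagged defective) = 264/719 ≈ 36.72%


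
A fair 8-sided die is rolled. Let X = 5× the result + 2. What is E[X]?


E[die] = (1+8)/2 = 9/2
E[X] = 5×9/2 + 2 = 49/2

E[X] = 49/2


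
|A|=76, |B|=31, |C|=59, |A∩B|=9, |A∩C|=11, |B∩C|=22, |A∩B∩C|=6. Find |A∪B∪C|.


|A∪B∪C| = 76+31+59-9-11-22+6 = 130

|A∪B∪C| = 130


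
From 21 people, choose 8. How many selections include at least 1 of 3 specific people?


Complement: C(21,8) - C(18,8) = 203490 - 43758 = 159732

159732


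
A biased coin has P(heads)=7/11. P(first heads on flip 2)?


Geometric: P(X=2) = (1-p)^(k-1)×p = (4/11)^1×7/11 = 28/121

P(X=2) = 28/121 ≈ 23.14%


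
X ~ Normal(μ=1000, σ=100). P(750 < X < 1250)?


z₁=(750-1000)/100=-2.5, z₂=(1250-1000)/100=2.5
P = Φ(2.5) - Φ(-2.5) = 0.993790 - 0.006210 = 0.987580 ≈ 0.9876

P(750 < X < 1250) ≈ 0.9876


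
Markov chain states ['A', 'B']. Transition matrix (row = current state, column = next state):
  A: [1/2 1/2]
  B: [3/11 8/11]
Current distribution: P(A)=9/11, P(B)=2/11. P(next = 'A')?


P(next=A) = Σᵢ P(now=i)×P(i→A)
= 9/11×1/2 + 2/11×3/11
= 9/22 + 6/121 = 111/242

P = 111/242 ≈ 0.4587


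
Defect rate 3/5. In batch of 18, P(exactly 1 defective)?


Binomial: P(X=1) = C(18,1)×p^1×(1-p)^17
= 18 × 3/5 × 131072/762939453125 = 7077888/3814697265625

P(X=1) = 7077888/3814697265625 ≈ 0.00%


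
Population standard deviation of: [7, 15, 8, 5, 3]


Mean = 38/5
  (7-38/5)²=9/25
  (15-38/5)²=1369/25
  (8-38/5)²=4/25
  (5-38/5)²=169/25
  (3-38/5)²=529/25
Σ(x-μ)² = 416/5
σ² = (416/5)/5 = 416/25

σ = √(416/25) ≈ 4.0792


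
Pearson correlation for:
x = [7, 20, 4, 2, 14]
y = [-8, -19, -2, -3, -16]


n=5, Σx=47, Σy=-48, Σxy=-674, Σx²=665, Σy²=694
r = (5×(-674) - 47×(-48))/√((5×665 - 47²)(5×694 - (-48)²))
= -1114/√(1116×1166) = -1114/√1301256 ≈ -1114/1140.7261 ≈ -0.9766

r ≈ -0.9766


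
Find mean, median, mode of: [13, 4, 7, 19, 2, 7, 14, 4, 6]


Sorted: [2, 4, 4, 6, 7, 7, 13, 14, 19]
Mean = 76/9
Median = 7
Freq: {13: 1, 4: 2, 7: 2, 19: 1, 2: 1, 14: 1, 6: 1}
Mode: [4, 7]

Mean=76/9, Median=7, Mode=[4, 7]


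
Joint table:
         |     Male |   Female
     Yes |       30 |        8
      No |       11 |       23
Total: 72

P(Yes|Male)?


P(Yes|Male) = 30/(30+11) = 30/41

P = 30/41 ≈ 73.17%


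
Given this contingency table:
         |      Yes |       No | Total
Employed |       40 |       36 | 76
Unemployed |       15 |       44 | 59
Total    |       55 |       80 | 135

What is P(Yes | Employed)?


P(Yes | Employed) = 40/(40+36) = 40/76 = 10/19

P(Yes|Employed) = 10/19 ≈ 52.63%


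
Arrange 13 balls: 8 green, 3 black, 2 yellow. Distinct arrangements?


13!/(8!×3!×2!) = 12870

12870


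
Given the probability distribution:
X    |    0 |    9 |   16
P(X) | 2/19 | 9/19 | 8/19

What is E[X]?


E[X] = Σ x·P(X=x)
= (0)×(2/19) + (9)×(9/19) + (16)×(8/19)
= 11

E[X] = 11


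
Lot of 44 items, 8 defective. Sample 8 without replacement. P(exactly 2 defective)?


Hypergeometric: C(8,2)×C(36,6)/C(44,8)
= 28×1947792/177232627 = 4958016/16112057

P(X=2) = 4958016/16112057 ≈ 30.77%


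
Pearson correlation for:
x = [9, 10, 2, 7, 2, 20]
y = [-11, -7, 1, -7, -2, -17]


n=6, Σx=50, Σy=-43, Σxy=-560, Σx²=638, Σy²=513
r = (6×(-560) - 50×(-43))/√((6×638 - 50²)(6×513 - (-43)²))
= -1210/√(1328×1229) = -1210/√1632112 ≈ -1210/1277.5414 ≈ -0.9471

r ≈ -0.9471


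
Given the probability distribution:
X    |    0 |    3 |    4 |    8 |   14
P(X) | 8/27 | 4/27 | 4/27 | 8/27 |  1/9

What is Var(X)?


E[X] = 134/27
E[X²] = 400/9
Var(X) = E[X²] - (E[X])² = 400/9 - 17956/729 = 14444/729

Var(X) = 14444/729 ≈ 19.8134


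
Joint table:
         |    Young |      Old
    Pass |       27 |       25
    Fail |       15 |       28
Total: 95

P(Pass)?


P(Pass) = (27+25)/95 = 52/95

P(Pass) = 52/95 ≈ 54.74%


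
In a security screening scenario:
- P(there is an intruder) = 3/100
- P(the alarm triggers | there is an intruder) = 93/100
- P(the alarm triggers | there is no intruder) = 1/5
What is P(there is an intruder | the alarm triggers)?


Using Bayes' theorem:
P(A|B) = P(B|A)·P(A) / P(B)

P(the alarm triggers) = 93/100 × 3/100 + 1/5 × 97/100
= 279/10000 + 97/500 = 2219/10000

P(there is an intruder|the alarm triggers) = (279/10000) / (2219/10000) = 279/2219

P(there is an intruder|the alarm triggers) = 279/2219 ≈ 12.57%


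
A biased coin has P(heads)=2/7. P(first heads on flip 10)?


Geometric: P(X=10) = (1-p)^(k-1)×p = (5/7)^9×2/7 = 3906250/282475249

P(X=10) = 3906250/282475249 ≈ 1.38%


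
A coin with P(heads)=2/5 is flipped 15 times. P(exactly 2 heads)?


Binomial: P(X=2) = C(15,2)×p^2×(1-p)^13
= 105 × 4/25 × 1594323/1220703125 = 133923132/6103515625

P(X=2) = 133923132/6103515625 ≈ 2.19%


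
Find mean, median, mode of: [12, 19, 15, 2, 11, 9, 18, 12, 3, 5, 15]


Sorted: [2, 3, 5, 9, 11, 12, 12, 15, 15, 18, 19]
Mean = 121/11 = 11
Median = 12
Freq: {12: 2, 19: 1, 15: 2, 2: 1, 11: 1, 9: 1, 18: 1, 3: 1, 5: 1}
Mode: [12, 15]

Mean=11, Median=12, Mode=[12, 15]


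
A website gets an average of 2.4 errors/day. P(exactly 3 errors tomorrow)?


Poisson(λ=2.4): P(X=3) = e^(-λ)×λ^k/k!
= e^(-2.4) × 2.4^3 / 3!
≈ 0.09071795329 × 13.824 / 6 ≈ 0.209014

P(X=3) ≈ 0.209014 ≈ 20.90%


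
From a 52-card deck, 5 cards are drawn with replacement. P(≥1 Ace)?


P(not a Ace) = 48/52 = 12/13
P(none in 5 draws) = (12/13)^5 = 248832/371293
P(≥1 Ace) = 1 - 248832/371293 = 122461/371293

P = 122461/371293 ≈ 32.98%


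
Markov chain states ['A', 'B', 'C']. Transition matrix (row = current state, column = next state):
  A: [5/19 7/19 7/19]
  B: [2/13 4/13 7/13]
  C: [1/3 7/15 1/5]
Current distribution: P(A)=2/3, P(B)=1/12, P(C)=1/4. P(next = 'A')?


P(next=A) = Σᵢ P(now=i)×P(i→A)
= 2/3×5/19 + 1/12×2/13 + 1/4×1/3
= 10/57 + 1/78 + 1/12 = 805/2964

P = 805/2964 ≈ 0.2716


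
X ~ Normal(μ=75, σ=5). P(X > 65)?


z = (65-75)/5 = -2.0
P(X > 65) = 1 - P(Z ≤ -2.0) = 1 - 0.0228 = 0.9772

P(X > 65) ≈ 0.9772


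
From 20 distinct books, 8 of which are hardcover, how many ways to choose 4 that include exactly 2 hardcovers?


Choose 2 of the 8 hardcovers and 2 of the other 12 books:
C(8,2)×C(12,2) = 28×66 = 1848

1848


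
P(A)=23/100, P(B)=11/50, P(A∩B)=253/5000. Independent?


P(A)×P(B) = 253/5000
P(A∩B) = 253/5000
Equal ✓ → Independent

Yes, independent


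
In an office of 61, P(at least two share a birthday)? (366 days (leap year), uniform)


P(all different) = Π(366-i)/366 for i=0..60
= 0.004988
P(match) = 1 - 0.004988 = 0.995012

P ≈ 0.9950 ≈ 99.50%


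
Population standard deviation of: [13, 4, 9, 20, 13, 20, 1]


Mean = 80/7
  (13-80/7)²=121/49
  (4-80/7)²=2704/49
  (9-80/7)²=289/49
  (20-80/7)²=3600/49
  (13-80/7)²=121/49
  (20-80/7)²=3600/49
  (1-80/7)²=5329/49
Σ(x-μ)² = 2252/7
σ² = (2252/7)/7 = 2252/49

σ = √(2252/49) ≈ 6.7793


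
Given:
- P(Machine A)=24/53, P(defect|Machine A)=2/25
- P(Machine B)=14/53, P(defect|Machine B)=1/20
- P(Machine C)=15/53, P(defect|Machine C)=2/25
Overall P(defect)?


P(B) = Σ P(B|Aᵢ)×P(Aᵢ)
  2/25×24/53 = 48/1325
  1/20×14/53 = 7/530
  2/25×15/53 = 6/265
Sum = 191/2650

P(defect) = 191/2650 ≈ 7.21%


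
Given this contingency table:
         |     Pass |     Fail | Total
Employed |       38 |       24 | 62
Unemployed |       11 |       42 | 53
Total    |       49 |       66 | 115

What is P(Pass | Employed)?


P(Pass | Employed) = 38/(38+24) = 38/62 = 19/31

P(Pass|Employed) = 19/31 ≈ 61.29%


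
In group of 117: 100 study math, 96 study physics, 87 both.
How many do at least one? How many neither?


|A∪B| = 100+96-87 = 109
Neither = 117-109 = 8

At least one: 109; Neither: 8


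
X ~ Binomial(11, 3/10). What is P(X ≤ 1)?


P(X ≤ 1) = Σ P(X=i) for i=0..1
P(X=0) = 1977326743/100000000000
P(X=1) = 9321683217/100000000000
Sum = 282475249/2500000000

P(X ≤ 1) = 282475249/2500000000 ≈ 11.30%


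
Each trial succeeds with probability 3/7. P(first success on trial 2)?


Geometric: P(X=2) = (1-p)^(k-1)×p = (4/7)^1×3/7 = 12/49

P(X=2) = 12/49 ≈ 24.49%


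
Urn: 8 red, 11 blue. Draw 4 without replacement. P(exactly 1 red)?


Hypergeometric: C(8,1)×C(11,3)/C(19,4)
= 8×165/3876 = 110/323

P(X=1) = 110/323 ≈ 34.06%


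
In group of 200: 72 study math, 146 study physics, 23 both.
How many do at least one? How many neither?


|A∪B| = 72+146-23 = 195
Neither = 200-195 = 5

At least one: 195; Neither: 5


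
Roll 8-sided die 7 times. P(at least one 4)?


P(no 4)^7 = (7/8)^7 = 823543/2097152
P(≥1) = 1 - 823543/2097152 = 1273609/2097152

P = 1273609/2097152 ≈ 60.73%


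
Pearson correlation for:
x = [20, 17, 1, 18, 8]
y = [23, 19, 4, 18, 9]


n=5, Σx=64, Σy=73, Σxy=1183, Σx²=1078, Σy²=1311
r = (5×1183 - 64×73)/√((5×1078 - 64²)(5×1311 - 73²))
= 1243/√(1294×1226) = 1243/√1586444 ≈ 1243/1259.5412 ≈ 0.9869

r ≈ 0.9869


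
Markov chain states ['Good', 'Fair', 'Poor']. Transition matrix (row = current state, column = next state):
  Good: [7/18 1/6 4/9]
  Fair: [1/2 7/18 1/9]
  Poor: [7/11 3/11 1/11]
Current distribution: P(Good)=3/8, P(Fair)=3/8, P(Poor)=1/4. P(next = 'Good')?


P(next=Good) = Σᵢ P(now=i)×P(i→Good)
= 3/8×7/18 + 3/8×1/2 + 1/4×7/11
= 7/48 + 3/16 + 7/44 = 65/132

P = 65/132 ≈ 0.4924


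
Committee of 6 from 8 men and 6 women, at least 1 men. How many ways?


Count by #men:
  1M,5W: C(8,1)×C(6,5)=48
  2M,4W: C(8,2)×C(6,4)=420
  3M,3W: C(8,3)×C(6,3)=1120
  4M,2W: C(8,4)×C(6,2)=1050
  5M,1W: C(8,5)×C(6,1)=336
  6M,0W: C(8,6)×C(6,0)=28
Total = 3002

3002


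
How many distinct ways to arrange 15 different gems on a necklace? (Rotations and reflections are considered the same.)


Free circular arrangements: rotations and reflections both identified.
(n-1)!/2 = 14!/2 = 87178291200/2 = 43589145600

43589145600


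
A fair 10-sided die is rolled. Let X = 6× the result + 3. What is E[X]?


E[die] = (1+10)/2 = 11/2
E[X] = 6×11/2 + 3 = 36

E[X] = 36


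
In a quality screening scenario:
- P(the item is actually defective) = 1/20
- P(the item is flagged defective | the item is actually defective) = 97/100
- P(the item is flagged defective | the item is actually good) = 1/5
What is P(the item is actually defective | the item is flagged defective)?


Using Bayes' theorem:
P(A|B) = P(B|A)·P(A) / P(B)

P(the item is flagged defective) = 97/100 × 1/20 + 1/5 × 19/20
= 97/2000 + 19/100 = 477/2000

P(the item is actually defective|the item is flagged defective) = (97/2000) / (477/2000) = 97/477

P(the item is actually defective|the item is flagged defective) = 97/477 ≈ 20.34%


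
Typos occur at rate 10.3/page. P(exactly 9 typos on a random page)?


Poisson(λ=10.3): P(X=9) = e^(-λ)×λ^k/k!
= e^(-10.3) × 10.3^9 / 9!
≈ 3.363309519e-05 × 1304773183.83 / 362880 ≈ 0.120931

P(X=9) ≈ 0.120931 ≈ 12.09%


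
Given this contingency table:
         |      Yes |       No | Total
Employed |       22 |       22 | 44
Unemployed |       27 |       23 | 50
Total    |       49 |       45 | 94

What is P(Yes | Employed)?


P(Yes | Employed) = 22/(22+22) = 22/44 = 1/2

P(Yes|Employed) = 1/2 ≈ 50.00%


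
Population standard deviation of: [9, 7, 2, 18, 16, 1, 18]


Mean = 71/7
  (9-71/7)²=64/49
  (7-71/7)²=484/49
  (2-71/7)²=3249/49
  (18-71/7)²=3025/49
  (16-71/7)²=1681/49
  (1-71/7)²=4096/49
  (18-71/7)²=3025/49
Σ(x-μ)² = 2232/7
σ² = (2232/7)/7 = 2232/49

σ = √(2232/49) ≈ 6.7491


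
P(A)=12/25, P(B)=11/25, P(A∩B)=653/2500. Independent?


P(A)×P(B) = 132/625
P(A∩B) = 653/2500
Not equal → NOT independent

No, not independent


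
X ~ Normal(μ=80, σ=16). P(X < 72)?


z = (72-80)/16 = -0.5
P(Z < -0.5) = 0.3085

P(X < 72) ≈ 0.3085


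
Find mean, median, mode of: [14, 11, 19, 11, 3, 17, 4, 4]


Sorted: [3, 4, 4, 11, 11, 14, 17, 19]
Mean = 83/8
Median = 11
Freq: {14: 1, 11: 2, 19: 1, 3: 1, 17: 1, 4: 2}
Mode: [4, 11]

Mean=83/8, Median=11, Mode=[4, 11]


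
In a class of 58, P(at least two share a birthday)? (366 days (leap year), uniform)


P(all different) = Π(366-i)/366 for i=0..57
= 0.008451
P(match) = 1 - 0.008451 = 0.991549

P ≈ 0.9915 ≈ 99.15%


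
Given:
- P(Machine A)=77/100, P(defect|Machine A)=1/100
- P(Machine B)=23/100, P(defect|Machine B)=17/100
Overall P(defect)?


P(B) = Σ P(B|Aᵢ)×P(Aᵢ)
  1/100×77/100 = 77/10000
  17/100×23/100 = 391/10000
Sum = 117/2500

P(defect) = 117/2500 ≈ 4.68%


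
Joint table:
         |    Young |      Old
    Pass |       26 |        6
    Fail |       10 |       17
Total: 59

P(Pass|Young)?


P(Pass|Young) = 26/(26+10) = 26/36 = 13/18

P = 13/18 ≈ 72.22%


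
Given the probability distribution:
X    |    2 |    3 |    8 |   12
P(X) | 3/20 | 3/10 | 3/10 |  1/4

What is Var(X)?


E[X] = 33/5
E[X²] = 117/2
Var(X) = E[X²] - (E[X])² = 117/2 - 1089/25 = 747/50

Var(X) = 747/50 ≈ 14.9400


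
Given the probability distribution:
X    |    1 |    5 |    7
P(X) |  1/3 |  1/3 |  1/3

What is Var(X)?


E[X] = 13/3
E[X²] = 25
Var(X) = E[X²] - (E[X])² = 25 - 169/9 = 56/9

Var(X) = 56/9 ≈ 6.2222


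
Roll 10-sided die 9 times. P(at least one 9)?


P(no 9)^9 = (9/10)^9 = 387420489/1000000000
P(≥1) = 1 - 387420489/1000000000 = 612579511/1000000000

P = 612579511/1000000000 ≈ 61.26%


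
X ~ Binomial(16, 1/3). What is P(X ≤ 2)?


P(X ≤ 2) = Σ P(X=i) for i=0..2
P(X=0) = 65536/43046721
P(X=1) = 524288/43046721
P(X=2) = 655360/14348907
Sum = 851968/14348907

P(X ≤ 2) = 851968/14348907 ≈ 5.94%


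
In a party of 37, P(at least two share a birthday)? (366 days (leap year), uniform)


P(all different) = Π(366-i)/366 for i=0..36
= 0.152077
P(match) = 1 - 0.152077 = 0.847923

P ≈ 0.8479 ≈ 84.79%


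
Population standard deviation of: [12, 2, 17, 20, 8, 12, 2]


Mean = 73/7
  (12-73/7)²=121/49
  (2-73/7)²=3481/49
  (17-73/7)²=2116/49
  (20-73/7)²=4489/49
  (8-73/7)²=289/49
  (12-73/7)²=121/49
  (2-73/7)²=3481/49
Σ(x-μ)² = 2014/7
σ² = (2014/7)/7 = 2014/49

σ = √(2014/49) ≈ 6.4111


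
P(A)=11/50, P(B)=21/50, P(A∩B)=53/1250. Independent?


P(A)×P(B) = 231/2500
P(A∩B) = 53/1250
Not equal → NOT independent

No, not independent


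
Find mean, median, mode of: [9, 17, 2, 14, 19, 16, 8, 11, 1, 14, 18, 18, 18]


Sorted: [1, 2, 8, 9, 11, 14, 14, 16, 17, 18, 18, 18, 19]
Mean = 165/13
Median = 14
Freq: {9: 1, 17: 1, 2: 1, 14: 2, 19: 1, 16: 1, 8: 1, 11: 1, 1: 1, 18: 3}
Mode: [18]

Mean=165/13, Median=14, Mode=18


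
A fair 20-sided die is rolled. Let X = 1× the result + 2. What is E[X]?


E[die] = (1+20)/2 = 21/2
E[X] = 1×21/2 + 2 = 25/2

E[X] = 25/2


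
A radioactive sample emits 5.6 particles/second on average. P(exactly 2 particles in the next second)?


Poisson(λ=5.6): P(X=2) = e^(-λ)×λ^k/k!
= e^(-5.6) × 5.6^2 / 2!
≈ 0.003697863716 × 31.36 / 2 ≈ 0.057983

P(X=2) ≈ 0.057983 ≈ 5.80%


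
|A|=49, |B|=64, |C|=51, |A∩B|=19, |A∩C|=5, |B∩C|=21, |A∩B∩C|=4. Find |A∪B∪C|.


|A∪B∪C| = 49+64+51-19-5-21+4 = 123

|A∪B∪C| = 123


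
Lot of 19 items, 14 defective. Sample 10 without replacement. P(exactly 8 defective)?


Hypergeometric: C(14,8)×C(5,2)/C(19,10)
= 3003×10/92378 = 105/323

P(X=8) = 105/323 ≈ 32.51%


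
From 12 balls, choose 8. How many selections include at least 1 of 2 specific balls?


Complement: C(12,8) - C(10,8) = 495 - 45 = 450

450


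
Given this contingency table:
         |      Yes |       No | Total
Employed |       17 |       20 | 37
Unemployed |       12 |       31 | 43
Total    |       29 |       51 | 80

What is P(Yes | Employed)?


P(Yes | Employed) = 17/(17+20) = 17/37

P(Yes|Employed) = 17/37 ≈ 45.95%


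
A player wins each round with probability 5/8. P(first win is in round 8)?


Geometric: P(X=8) = (1-p)^(k-1)×p = (3/8)^7×5/8 = 10935/16777216

P(X=8) = 10935/16777216 ≈ 0.07%


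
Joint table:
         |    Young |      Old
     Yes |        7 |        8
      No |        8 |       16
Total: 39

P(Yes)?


P(Yes) = (7+8)/39 = 15/39 = 5/13

P(Yes) = 5/13 ≈ 38.46%
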